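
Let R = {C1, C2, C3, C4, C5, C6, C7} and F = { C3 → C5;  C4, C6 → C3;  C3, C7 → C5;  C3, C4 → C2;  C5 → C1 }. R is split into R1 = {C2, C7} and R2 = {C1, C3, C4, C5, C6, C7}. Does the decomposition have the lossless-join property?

Common attributes: R1 ∩ R2 = {C7}.
No dependency enlarges {C7}, so (C7)⁺ = {C7}.
The closure contains neither all of R1 = {C2, C7} nor all of R2 = {C1, C3, C4, C5, C6, C7}, so the common attributes are not a superkey of either fragment. The join is lossy.

No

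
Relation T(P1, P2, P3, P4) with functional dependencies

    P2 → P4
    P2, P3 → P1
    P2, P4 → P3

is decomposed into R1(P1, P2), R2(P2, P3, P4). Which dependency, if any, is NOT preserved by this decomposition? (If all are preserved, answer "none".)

P2 → P4 lies within R2.
P2, P3 → P1: restricted closure across fragments reaches P1.
P2, P4 → P3 lies within R2.
Every dependency is enforceable on the fragments, so the decomposition is dependency-preserving.

none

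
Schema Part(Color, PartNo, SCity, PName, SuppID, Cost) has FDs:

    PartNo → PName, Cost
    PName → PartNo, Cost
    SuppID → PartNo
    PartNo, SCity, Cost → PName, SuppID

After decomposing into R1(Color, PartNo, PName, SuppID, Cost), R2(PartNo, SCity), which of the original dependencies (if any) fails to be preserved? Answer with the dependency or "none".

PartNo, SCity, Cost → PName, SuppID

Check PartNo, SCity, Cost → PName, SuppID: no single fragment contains all of {PartNo, SCity, PName, SuppID, Cost}, and the restricted closure of {PartNo, SCity, Cost} across the fragments never reaches {PName, SuppID}.
PartNo → PName, Cost is preserved.
PName → PartNo, Cost is preserved.
SuppID → PartNo is preserved.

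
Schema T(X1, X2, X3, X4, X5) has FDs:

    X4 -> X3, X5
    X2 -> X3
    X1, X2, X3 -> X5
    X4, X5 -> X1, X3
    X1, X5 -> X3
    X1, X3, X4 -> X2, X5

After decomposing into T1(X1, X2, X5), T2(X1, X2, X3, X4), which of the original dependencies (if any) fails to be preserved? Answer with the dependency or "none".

X1, X5 -> X3

Check X1, X5 → X3: no single fragment contains all of {X1, X3, X5}, and the restricted closure of {X1, X5} across the fragments never reaches {X3}.
X4 → X3, X5 is preserved.
X2 → X3 is preserved.
X1, X2, X3 → X5 is preserved.
X4, X5 → X1, X3 is preserved.
X1, X3, X4 → X2, X5 is preserved.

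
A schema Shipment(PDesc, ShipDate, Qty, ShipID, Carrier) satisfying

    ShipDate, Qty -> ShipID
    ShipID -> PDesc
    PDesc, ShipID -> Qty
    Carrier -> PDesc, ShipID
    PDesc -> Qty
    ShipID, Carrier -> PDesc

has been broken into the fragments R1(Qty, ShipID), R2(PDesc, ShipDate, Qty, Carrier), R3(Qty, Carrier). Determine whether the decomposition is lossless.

Chase test. Columns are PDesc, ShipDate, Qty, ShipID, Carrier; row i has aⱼ where attribute j ∈ Ri, else bᵢⱼ.
Initial tableau (one row per fragment):
  row 1: b11 b12 a3 a4 b15
  row 2: a1 a2 a3 b24 a5
  row 3: b31 b32 a3 b34 a5
Rows 2 and 3 agree on Carrier; apply Carrier→PDesc, ShipID and equate their PDesc, ShipID entries.
No row becomes fully distinguished — the join is lossy.

No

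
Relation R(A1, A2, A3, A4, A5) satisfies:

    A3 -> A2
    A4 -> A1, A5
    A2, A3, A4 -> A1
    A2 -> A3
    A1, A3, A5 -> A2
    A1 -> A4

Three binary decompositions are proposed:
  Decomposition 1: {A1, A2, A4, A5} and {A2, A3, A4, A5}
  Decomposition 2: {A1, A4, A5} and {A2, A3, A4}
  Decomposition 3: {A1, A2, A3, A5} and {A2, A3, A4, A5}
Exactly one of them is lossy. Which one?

Decomposition 1: common = {A2, A4, A5}, closure = {A1, A2, A3, A4, A5} → lossless.
Decomposition 2: common = {A4}, closure = {A1, A4, A5} → lossless.
Decomposition 3: common = {A2, A3, A5}, closure = {A2, A3, A5} → lossy.

Decomposition 3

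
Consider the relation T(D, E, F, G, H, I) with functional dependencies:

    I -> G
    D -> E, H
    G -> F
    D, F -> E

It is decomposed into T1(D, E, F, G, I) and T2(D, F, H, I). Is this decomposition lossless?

Yes

Common attributes: T1 ∩ T2 = {D, F, I}.
Closure of {D, F, I}: I → G applies, adding G; D → E, H applies, adding E, H. So (D, F, I)⁺ = {D, E, F, G, H, I}.
This closure contains every attribute of T1, so T1 ∩ T2 → T1. The join is lossless.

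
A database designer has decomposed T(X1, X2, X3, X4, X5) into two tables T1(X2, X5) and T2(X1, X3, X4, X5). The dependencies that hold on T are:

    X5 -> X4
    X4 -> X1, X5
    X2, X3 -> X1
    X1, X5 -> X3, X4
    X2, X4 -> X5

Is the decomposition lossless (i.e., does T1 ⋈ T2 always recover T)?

Common attributes: T1 ∩ T2 = {X5}.
Closure of {X5}: X5 → X4 applies, adding X4; X4 → X1, X5 applies, adding X1; X1, X5 → X3, X4 applies, adding X3. So (X5)⁺ = {X1, X3, X4, X5}.
This closure contains every attribute of T2, so T1 ∩ T2 → T2. The join is lossless.

Yes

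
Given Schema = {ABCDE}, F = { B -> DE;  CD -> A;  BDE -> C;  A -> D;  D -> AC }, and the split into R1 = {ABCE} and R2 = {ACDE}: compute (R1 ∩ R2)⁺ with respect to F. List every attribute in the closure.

R1 ∩ R2 = {ACE}.
A → D applies, adding D
Closure: {ACDE}.

ACDE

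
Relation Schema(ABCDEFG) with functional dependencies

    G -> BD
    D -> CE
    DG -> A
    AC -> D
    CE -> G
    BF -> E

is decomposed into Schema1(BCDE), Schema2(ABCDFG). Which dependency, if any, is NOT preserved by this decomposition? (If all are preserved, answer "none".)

Check BF → E: no single fragment contains all of {BEF}, and the restricted closure of {BF} across the fragments never reaches {E}.
G → BD is preserved.
D → CE is preserved.
DG → A is preserved.
AC → D is preserved.
CE → G is preserved.

BF -> E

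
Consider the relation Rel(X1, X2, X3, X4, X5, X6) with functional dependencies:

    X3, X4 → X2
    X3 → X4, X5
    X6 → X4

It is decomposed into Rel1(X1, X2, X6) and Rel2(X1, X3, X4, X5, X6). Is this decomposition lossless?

Common attributes: Rel1 ∩ Rel2 = {X1, X6}.
Closure of {X1, X6}: X6 → X4 applies, adding X4. So (X1, X6)⁺ = {X1, X4, X6}.
The closure contains neither all of Rel1 = {X1, X2, X6} nor all of Rel2 = {X1, X3, X4, X5, X6}, so the common attributes are not a superkey of either fragment. The join is lossy.

No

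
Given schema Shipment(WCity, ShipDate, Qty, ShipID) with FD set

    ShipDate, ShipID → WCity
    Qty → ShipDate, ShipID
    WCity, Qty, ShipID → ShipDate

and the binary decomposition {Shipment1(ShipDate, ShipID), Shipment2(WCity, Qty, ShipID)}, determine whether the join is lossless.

No

Common attributes: Shipment1 ∩ Shipment2 = {ShipID}.
No dependency enlarges {ShipID}, so (ShipID)⁺ = {ShipID}.
The closure contains neither all of Shipment1 = {ShipDate, ShipID} nor all of Shipment2 = {WCity, Qty, ShipID}, so the common attributes are not a superkey of either fragment. The join is lossy.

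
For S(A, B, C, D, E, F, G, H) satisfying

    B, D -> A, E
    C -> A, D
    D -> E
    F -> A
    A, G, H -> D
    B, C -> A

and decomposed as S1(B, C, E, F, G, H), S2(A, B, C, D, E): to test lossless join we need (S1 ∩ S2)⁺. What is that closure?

A, B, C, D, E

S1 ∩ S2 = {B, C, E}.
C → A, D applies, adding A, D
Closure: {A, B, C, D, E}.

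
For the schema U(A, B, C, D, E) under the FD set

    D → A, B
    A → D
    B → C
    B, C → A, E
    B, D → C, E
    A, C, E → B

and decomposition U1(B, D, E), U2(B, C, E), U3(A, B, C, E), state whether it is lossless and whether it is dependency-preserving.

Lossless test (chase): Rows 1 and 2 agree on B; apply B→C and equate their C entries. Rows 1 and 2 agree on B, C; apply B, C→A, E and equate their A, E entries. Rows 1 and 3 agree on B, C; apply B, C→A, E and equate their A, E entries. Rows 1 and 2 agree on A; apply A→D and equate their D entries. Rows 1 and 3 agree on A; apply A→D and equate their D entries. Row 1 is now all distinguished symbols — the join is lossless.
Dependency preservation: D → A, B; A → D; B, D → C, E are not contained in any single fragment, but the restricted closure of each left-hand side across the fragments still reaches the right-hand side; the remaining FDs each lie inside some fragment. All dependencies are preserved.

lossless and dependency-preserving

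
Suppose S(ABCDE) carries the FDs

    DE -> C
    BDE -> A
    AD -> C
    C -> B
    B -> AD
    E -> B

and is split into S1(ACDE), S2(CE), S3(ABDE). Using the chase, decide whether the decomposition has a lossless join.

Yes

Chase test. Columns are ABCDE; row i has aⱼ where attribute j ∈ Si, else bᵢⱼ.
Initial tableau (one row per fragment):
  row 1: a1 b12 a3 a4 a5
  row 2: b21 b22 a3 b24 a5
  row 3: a1 a2 b33 a4 a5
Rows 1 and 3 agree on DE; apply DE→C and equate their C entries.
Rows 1 and 2 agree on C; apply C→B and equate their B entries.
Rows 1 and 3 agree on C; apply C→B and equate their B entries.
Rows 1 and 2 agree on B; apply B→AD and equate their AD entries.
Row 1 is now all distinguished symbols — the join is lossless.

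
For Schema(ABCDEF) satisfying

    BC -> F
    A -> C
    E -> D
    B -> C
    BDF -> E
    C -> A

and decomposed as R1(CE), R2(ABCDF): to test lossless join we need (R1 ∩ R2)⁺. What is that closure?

AC

R1 ∩ R2 = {C}.
C → A applies, adding A
Closure: {AC}.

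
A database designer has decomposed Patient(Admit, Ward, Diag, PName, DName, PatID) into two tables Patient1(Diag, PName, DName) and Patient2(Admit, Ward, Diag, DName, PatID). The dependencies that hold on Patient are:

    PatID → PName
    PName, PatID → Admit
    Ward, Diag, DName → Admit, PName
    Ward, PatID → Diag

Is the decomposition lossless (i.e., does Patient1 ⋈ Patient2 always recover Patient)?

No

Common attributes: Patient1 ∩ Patient2 = {Diag, DName}.
No dependency enlarges {Diag, DName}, so (Diag, DName)⁺ = {Diag, DName}.
The closure contains neither all of Patient1 = {Diag, PName, DName} nor all of Patient2 = {Admit, Ward, Diag, DName, PatID}, so the common attributes are not a superkey of either fragment. The join is lossy.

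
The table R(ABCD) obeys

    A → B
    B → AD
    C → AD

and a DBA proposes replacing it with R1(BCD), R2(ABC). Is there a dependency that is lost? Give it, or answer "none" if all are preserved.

A → B lies within R2.
B → AD: restricted closure across fragments reaches AD.
C → AD: restricted closure across fragments reaches AD.
Every dependency is enforceable on the fragments, so the decomposition is dependency-preserving.

none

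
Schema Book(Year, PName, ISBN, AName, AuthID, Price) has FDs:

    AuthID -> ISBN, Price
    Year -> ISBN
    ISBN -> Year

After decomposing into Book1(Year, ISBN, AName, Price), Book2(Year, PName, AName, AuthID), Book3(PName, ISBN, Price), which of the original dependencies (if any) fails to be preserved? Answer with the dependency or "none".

Check AuthID → ISBN, Price: no single fragment contains all of {ISBN, AuthID, Price}, and the restricted closure of {AuthID} across the fragments never reaches {ISBN, Price}.
Year → ISBN is preserved.
ISBN → Year is preserved.

AuthID -> ISBN, Price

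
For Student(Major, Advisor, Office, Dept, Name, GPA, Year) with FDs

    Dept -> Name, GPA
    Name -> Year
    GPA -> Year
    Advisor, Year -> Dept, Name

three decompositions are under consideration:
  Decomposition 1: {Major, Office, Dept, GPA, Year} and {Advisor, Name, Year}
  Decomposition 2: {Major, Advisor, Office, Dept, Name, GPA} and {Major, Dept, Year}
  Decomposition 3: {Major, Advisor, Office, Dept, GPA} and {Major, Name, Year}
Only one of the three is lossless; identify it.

Decomposition 2

Decomposition 1: common = {Year}, closure = {Year} → lossy.
Decomposition 2: common = {Major, Dept}, closure = {Major, Dept, Name, GPA, Year} → lossless.
Decomposition 3: common = {Major}, closure = {Major} → lossy.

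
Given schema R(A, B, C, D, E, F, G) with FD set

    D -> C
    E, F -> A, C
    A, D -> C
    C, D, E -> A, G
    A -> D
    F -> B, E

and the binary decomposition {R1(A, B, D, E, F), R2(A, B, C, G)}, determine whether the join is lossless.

No

Common attributes: R1 ∩ R2 = {A, B}.
Closure of {A, B}: A → D applies, adding D; D → C applies, adding C. So (A, B)⁺ = {A, B, C, D}.
The closure contains neither all of R1 = {A, B, D, E, F} nor all of R2 = {A, B, C, G}, so the common attributes are not a superkey of either fragment. The join is lossy.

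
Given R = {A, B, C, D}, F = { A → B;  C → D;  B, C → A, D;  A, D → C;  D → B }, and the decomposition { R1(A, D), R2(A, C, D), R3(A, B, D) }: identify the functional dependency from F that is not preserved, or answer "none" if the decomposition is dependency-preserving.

A → B lies within R3.
C → D lies within R2.
B, C → A, D: restricted closure across fragments reaches A, D.
A, D → C lies within R2.
D → B lies within R3.
Every dependency is enforceable on the fragments, so the decomposition is dependency-preserving.

none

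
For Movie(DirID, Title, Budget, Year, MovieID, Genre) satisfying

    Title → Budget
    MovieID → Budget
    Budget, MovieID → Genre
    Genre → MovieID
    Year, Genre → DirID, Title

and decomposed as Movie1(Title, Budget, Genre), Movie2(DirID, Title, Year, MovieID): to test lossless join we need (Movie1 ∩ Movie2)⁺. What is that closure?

Movie1 ∩ Movie2 = {Title}.
Title → Budget applies, adding Budget
Closure: {Title, Budget}.

Title, Budget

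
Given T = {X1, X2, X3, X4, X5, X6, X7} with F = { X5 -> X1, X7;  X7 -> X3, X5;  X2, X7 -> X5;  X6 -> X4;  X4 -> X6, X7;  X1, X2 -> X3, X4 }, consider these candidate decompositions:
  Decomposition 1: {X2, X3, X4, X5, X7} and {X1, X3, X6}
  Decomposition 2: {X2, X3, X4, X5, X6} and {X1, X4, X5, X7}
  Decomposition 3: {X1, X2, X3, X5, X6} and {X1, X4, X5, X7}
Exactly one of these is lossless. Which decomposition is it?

Decomposition 1: common = {X3}, closure = {X3} → lossy.
Decomposition 2: common = {X4, X5}, closure = {X1, X3, X4, X5, X6, X7} → lossless.
Decomposition 3: common = {X1, X5}, closure = {X1, X3, X5, X7} → lossy.

Decomposition 2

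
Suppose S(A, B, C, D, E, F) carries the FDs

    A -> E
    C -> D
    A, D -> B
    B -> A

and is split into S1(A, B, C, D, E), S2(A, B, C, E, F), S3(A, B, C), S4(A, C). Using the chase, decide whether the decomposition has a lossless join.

Chase test. Columns are A, B, C, D, E, F; row i has aⱼ where attribute j ∈ Si, else bᵢⱼ.
Initial tableau (one row per fragment):
  row 1: a1 a2 a3 a4 a5 b16
  row 2: a1 a2 a3 b24 a5 a6
  row 3: a1 a2 a3 b34 b35 b36
  row 4: a1 b42 a3 b44 b45 b46
Rows 1 and 3 agree on A; apply A→E and equate their E entries.
Rows 1 and 4 agree on A; apply A→E and equate their E entries.
Rows 1 and 2 agree on C; apply C→D and equate their D entries.
Rows 1 and 3 agree on C; apply C→D and equate their D entries.
Rows 1 and 4 agree on C; apply C→D and equate their D entries.
Rows 1 and 4 agree on A, D; apply A, D→B and equate their B entries.
Row 2 is now all distinguished symbols — the join is lossless.

Yes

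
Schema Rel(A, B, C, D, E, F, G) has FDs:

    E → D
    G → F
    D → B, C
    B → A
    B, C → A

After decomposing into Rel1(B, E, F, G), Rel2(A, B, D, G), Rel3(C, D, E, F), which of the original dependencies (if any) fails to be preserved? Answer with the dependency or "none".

E → D lies within Rel3.
G → F lies within Rel1.
D → B, C: restricted closure across fragments reaches B, C.
B → A lies within Rel2.
B, C → A: restricted closure across fragments reaches A.
Every dependency is enforceable on the fragments, so the decomposition is dependency-preserving.

none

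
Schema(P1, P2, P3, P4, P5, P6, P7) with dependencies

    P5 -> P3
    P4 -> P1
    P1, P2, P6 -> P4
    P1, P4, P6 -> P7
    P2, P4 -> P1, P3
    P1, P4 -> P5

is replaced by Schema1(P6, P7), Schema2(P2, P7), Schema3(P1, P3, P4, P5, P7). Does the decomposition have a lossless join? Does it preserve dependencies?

Lossless test (chase): applying each FD to every pair of rows produces no changes in the tableau, so no row becomes fully distinguished — the join is lossy.
Dependency preservation: the restricted closure of {P1, P2, P6} across the fragments never reaches {P4}, so P1, P2, P6 → P4 cannot be enforced without a join — not preserved.

lossy and not dependency-preserving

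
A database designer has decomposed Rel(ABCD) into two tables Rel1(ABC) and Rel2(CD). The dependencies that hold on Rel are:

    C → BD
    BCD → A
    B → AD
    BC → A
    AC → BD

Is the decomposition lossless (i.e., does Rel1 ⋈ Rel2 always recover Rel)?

Common attributes: Rel1 ∩ Rel2 = {C}.
Closure of {C}: C → BD applies, adding BD; BCD → A applies, adding A. So (C)⁺ = {ABCD}.
This closure contains every attribute of Rel1, so Rel1 ∩ Rel2 → Rel1. The join is lossless.

Yes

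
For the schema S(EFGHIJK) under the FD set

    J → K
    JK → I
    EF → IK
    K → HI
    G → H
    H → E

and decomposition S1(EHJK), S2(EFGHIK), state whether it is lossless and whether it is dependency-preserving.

Lossless test: (EHK)⁺ = {EHIK}, which is a superkey of neither fragment — lossy.
Dependency preservation: JK → I is not contained in any single fragment, but the restricted closure of its left-hand side across the fragments still reaches the right-hand side; the remaining FDs each lie inside some fragment. All dependencies are preserved.

lossy but dependency-preserving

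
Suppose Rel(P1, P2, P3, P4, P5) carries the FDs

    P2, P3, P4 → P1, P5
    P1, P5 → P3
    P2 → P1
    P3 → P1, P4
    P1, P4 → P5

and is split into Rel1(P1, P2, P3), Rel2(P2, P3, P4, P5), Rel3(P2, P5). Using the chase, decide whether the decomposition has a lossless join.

Yes

Chase test. Columns are P1, P2, P3, P4, P5; row i has aⱼ where attribute j ∈ Reli, else bᵢⱼ.
Initial tableau (one row per fragment):
  row 1: a1 a2 a3 b14 b15
  row 2: b21 a2 a3 a4 a5
  row 3: b31 a2 b33 b34 a5
Rows 1 and 2 agree on P2; apply P2→P1 and equate their P1 entries.
Rows 1 and 3 agree on P2; apply P2→P1 and equate their P1 entries.
Rows 1 and 2 agree on P3; apply P3→P1, P4 and equate their P1, P4 entries.
Rows 1 and 2 agree on P1, P4; apply P1, P4→P5 and equate their P5 entries.
Rows 1 and 3 agree on P1, P5; apply P1, P5→P3 and equate their P3 entries.
Rows 1 and 3 agree on P3; apply P3→P1, P4 and equate their P1, P4 entries.
Row 1 is now all distinguished symbols — the join is lossless.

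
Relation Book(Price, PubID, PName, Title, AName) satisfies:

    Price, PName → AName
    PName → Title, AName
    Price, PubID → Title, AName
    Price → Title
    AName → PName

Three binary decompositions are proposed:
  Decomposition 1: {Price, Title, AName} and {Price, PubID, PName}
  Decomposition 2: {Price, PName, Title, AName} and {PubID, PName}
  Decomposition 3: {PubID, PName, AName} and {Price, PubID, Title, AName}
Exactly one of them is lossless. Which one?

Decomposition 1: common = {Price}, closure = {Price, Title} → lossy.
Decomposition 2: common = {PName}, closure = {PName, Title, AName} → lossy.
Decomposition 3: common = {PubID, AName}, closure = {PubID, PName, Title, AName} → lossless.

Decomposition 3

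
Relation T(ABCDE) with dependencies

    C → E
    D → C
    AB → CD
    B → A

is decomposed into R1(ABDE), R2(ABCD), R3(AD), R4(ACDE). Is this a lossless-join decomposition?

Yes

Chase test. Columns are ABCDE; row i has aⱼ where attribute j ∈ Ri, else bᵢⱼ.
Initial tableau (one row per fragment):
  row 1: a1 a2 b13 a4 a5
  row 2: a1 a2 a3 a4 b25
  row 3: a1 b32 b33 a4 b35
  row 4: a1 b42 a3 a4 a5
Rows 2 and 4 agree on C; apply C→E and equate their E entries.
Rows 1 and 2 agree on D; apply D→C and equate their C entries.
Rows 1 and 3 agree on D; apply D→C and equate their C entries.
Rows 1 and 3 agree on C; apply C→E and equate their E entries.
Row 1 is now all distinguished symbols — the join is lossless.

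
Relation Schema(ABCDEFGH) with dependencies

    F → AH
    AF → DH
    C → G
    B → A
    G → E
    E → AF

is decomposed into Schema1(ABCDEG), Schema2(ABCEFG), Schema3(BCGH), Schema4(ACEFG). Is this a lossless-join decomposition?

Chase test. Columns are ABCDEFGH; row i has aⱼ where attribute j ∈ Schemai, else bᵢⱼ.
Initial tableau (one row per fragment):
  row 1: a1 a2 a3 a4 a5 b16 a7 b18
  row 2: a1 a2 a3 b24 a5 a6 a7 b28
  row 3: b31 a2 a3 b34 b35 b36 a7 a8
  row 4: a1 b42 a3 b44 a5 a6 a7 b48
Rows 2 and 4 agree on F; apply F→AH and equate their AH entries.
Rows 2 and 4 agree on AF; apply AF→DH and equate their DH entries.
Rows 1 and 3 agree on B; apply B→A and equate their A entries.
Rows 1 and 3 agree on G; apply G→E and equate their E entries.
Rows 1 and 2 agree on E; apply E→AF and equate their AF entries.
Rows 1 and 3 agree on E; apply E→AF and equate their AF entries.
Rows 1 and 2 agree on F; apply F→AH and equate their AH entries.
Rows 1 and 3 agree on F; apply F→AH and equate their AH entries.
Rows 1 and 2 agree on AF; apply AF→DH and equate their DH entries.
Rows 1 and 3 agree on AF; apply AF→DH and equate their DH entries.
Row 1 is now all distinguished symbols — the join is lossless.

Yes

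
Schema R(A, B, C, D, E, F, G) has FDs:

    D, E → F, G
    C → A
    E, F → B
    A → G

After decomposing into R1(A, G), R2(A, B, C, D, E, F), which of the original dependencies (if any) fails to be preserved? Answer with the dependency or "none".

Check D, E → F, G: no single fragment contains all of {D, E, F, G}, and the restricted closure of {D, E} across the fragments never reaches {F, G}.
C → A is preserved.
E, F → B is preserved.
A → G is preserved.

D, E → F, G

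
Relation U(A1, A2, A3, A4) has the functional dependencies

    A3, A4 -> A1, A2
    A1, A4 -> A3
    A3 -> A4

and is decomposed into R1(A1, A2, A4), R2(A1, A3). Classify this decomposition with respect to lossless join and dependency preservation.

lossy and not dependency-preserving

Lossless test: (A1)⁺ = {A1}, which is a superkey of neither fragment — lossy.
Dependency preservation: the restricted closure of {A1, A4} across the fragments never reaches {A3}, so A1, A4 → A3 cannot be enforced without a join — not preserved.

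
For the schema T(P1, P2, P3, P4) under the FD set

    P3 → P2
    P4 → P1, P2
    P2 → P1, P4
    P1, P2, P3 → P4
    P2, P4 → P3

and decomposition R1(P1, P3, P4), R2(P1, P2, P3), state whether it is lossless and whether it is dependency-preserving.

Lossless test: (P1, P3)⁺ = {P1, P2, P3, P4}, which contains all of one fragment — lossless.
Dependency preservation: P4 → P1, P2; P2 → P1, P4; P1, P2, P3 → P4; P2, P4 → P3 are not contained in any single fragment, but the restricted closure of each left-hand side across the fragments still reaches the right-hand side; the remaining FDs each lie inside some fragment. All dependencies are preserved.

lossless and dependency-preserving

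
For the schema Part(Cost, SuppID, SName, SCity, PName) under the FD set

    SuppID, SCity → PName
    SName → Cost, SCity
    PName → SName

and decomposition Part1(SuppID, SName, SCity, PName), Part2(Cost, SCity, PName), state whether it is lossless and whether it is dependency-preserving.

Lossless test: (SCity, PName)⁺ = {Cost, SName, SCity, PName}, which contains all of one fragment — lossless.
Dependency preservation: the restricted closure of {SName} across the fragments never reaches {Cost, SCity}, so SName → Cost, SCity cannot be enforced without a join — not preserved.

lossless but not dependency-preserving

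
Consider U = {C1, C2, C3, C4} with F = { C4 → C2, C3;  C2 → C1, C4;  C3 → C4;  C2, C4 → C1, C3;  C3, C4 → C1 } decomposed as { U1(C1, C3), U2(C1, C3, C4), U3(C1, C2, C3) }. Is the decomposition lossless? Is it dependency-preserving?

lossless and dependency-preserving

Lossless test (chase): Rows 1 and 2 agree on C3; apply C3→C4 and equate their C4 entries. Rows 1 and 3 agree on C3; apply C3→C4 and equate their C4 entries. Rows 1 and 2 agree on C4; apply C4→C2, C3 and equate their C2, C3 entries. Rows 1 and 3 agree on C4; apply C4→C2, C3 and equate their C2, C3 entries. Row 1 is now all distinguished symbols — the join is lossless.
Dependency preservation: C4 → C2, C3; C2 → C1, C4; C2, C4 → C1, C3 are not contained in any single fragment, but the restricted closure of each left-hand side across the fragments still reaches the right-hand side; the remaining FDs each lie inside some fragment. All dependencies are preserved.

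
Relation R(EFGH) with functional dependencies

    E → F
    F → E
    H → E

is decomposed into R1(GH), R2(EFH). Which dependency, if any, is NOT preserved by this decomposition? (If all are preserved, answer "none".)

E → F lies within R2.
F → E lies within R2.
H → E lies within R2.
Every dependency is enforceable on the fragments, so the decomposition is dependency-preserving.

none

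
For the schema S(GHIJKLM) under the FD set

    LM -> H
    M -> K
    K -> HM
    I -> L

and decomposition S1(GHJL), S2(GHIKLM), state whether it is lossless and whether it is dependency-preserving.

lossy but dependency-preserving

Lossless test: (GHL)⁺ = {GHL}, which is a superkey of neither fragment — lossy.
Dependency preservation: every FD's attributes lie within a single fragment, so each can be enforced locally — preserved.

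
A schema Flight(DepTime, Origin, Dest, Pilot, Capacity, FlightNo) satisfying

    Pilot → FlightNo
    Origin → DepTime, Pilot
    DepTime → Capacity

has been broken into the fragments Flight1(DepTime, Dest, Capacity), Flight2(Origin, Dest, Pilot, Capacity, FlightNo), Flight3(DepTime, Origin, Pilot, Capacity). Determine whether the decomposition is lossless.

Yes

Chase test. Columns are DepTime, Origin, Dest, Pilot, Capacity, FlightNo; row i has aⱼ where attribute j ∈ Flighti, else bᵢⱼ.
Initial tableau (one row per fragment):
  row 1: a1 b12 a3 b14 a5 b16
  row 2: b21 a2 a3 a4 a5 a6
  row 3: a1 a2 b33 a4 a5 b36
Rows 2 and 3 agree on Pilot; apply Pilot→FlightNo and equate their FlightNo entries.
Rows 2 and 3 agree on Origin; apply Origin→DepTime, Pilot and equate their DepTime, Pilot entries.
Row 2 is now all distinguished symbols — the join is lossless.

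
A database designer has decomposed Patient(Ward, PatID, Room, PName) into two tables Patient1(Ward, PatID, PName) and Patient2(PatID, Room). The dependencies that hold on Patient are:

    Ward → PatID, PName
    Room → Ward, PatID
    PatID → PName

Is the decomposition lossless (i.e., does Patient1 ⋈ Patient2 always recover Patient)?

Common attributes: Patient1 ∩ Patient2 = {PatID}.
Closure of {PatID}: PatID → PName applies, adding PName. So (PatID)⁺ = {PatID, PName}.
The closure contains neither all of Patient1 = {Ward, PatID, PName} nor all of Patient2 = {PatID, Room}, so the common attributes are not a superkey of either fragment. The join is lossy.

No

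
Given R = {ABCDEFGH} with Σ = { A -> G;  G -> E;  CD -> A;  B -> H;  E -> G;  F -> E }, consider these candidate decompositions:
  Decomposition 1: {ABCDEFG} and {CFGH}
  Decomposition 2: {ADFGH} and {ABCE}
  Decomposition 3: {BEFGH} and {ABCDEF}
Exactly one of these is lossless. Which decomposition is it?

Decomposition 1: common = {CFG}, closure = {CEFG} → lossy.
Decomposition 2: common = {A}, closure = {AEG} → lossy.
Decomposition 3: common = {BEF}, closure = {BEFGH} → lossless.

Decomposition 3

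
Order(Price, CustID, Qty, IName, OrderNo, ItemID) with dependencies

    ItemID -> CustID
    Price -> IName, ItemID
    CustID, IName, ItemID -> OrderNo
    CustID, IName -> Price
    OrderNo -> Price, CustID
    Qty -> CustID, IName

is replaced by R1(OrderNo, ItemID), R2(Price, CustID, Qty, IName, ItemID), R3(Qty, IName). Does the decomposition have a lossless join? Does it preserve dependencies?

Lossless test (chase): Rows 1 and 2 agree on ItemID; apply ItemID→CustID and equate their CustID entries. Rows 2 and 3 agree on Qty; apply Qty→CustID, IName and equate their CustID, IName entries. Rows 2 and 3 agree on CustID, IName; apply CustID, IName→Price and equate their Price entries. Rows 2 and 3 agree on Price; apply Price→IName, ItemID and equate their IName, ItemID entries. Rows 2 and 3 agree on CustID, IName, ItemID; apply CustID, IName, ItemID→OrderNo and equate their OrderNo entries. No row becomes fully distinguished — the join is lossy.
Dependency preservation: the restricted closure of {CustID, IName, ItemID} across the fragments never reaches {OrderNo}, so CustID, IName, ItemID → OrderNo cannot be enforced without a join — not preserved.

lossy and not dependency-preserving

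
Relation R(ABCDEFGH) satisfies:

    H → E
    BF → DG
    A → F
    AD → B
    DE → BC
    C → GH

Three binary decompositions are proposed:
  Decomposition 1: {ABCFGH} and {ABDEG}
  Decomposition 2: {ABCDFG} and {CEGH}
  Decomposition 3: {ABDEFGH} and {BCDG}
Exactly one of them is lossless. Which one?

Decomposition 2

Decomposition 1: common = {ABG}, closure = {ABDFG} → lossy.
Decomposition 2: common = {CG}, closure = {CEGH} → lossless.
Decomposition 3: common = {BDG}, closure = {BDG} → lossy.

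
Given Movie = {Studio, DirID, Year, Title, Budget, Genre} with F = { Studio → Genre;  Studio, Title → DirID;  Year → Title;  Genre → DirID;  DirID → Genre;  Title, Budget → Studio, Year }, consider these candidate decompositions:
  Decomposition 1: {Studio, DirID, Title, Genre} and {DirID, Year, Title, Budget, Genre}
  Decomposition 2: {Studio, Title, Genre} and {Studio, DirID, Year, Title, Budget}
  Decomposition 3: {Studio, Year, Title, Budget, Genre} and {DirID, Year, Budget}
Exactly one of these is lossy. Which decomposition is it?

Decomposition 1: common = {DirID, Title, Genre}, closure = {DirID, Title, Genre} → lossy.
Decomposition 2: common = {Studio, Title}, closure = {Studio, DirID, Title, Genre} → lossless.
Decomposition 3: common = {Year, Budget}, closure = {Studio, DirID, Year, Title, Budget, Genre} → lossless.

Decomposition 1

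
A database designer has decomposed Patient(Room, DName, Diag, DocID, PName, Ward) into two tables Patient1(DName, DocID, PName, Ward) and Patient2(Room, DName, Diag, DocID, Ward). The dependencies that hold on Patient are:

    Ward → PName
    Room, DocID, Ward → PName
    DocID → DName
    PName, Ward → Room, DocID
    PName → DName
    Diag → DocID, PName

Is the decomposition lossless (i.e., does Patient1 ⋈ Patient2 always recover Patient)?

Common attributes: Patient1 ∩ Patient2 = {DName, DocID, Ward}.
Closure of {DName, DocID, Ward}: Ward → PName applies, adding PName; PName, Ward → Room, DocID applies, adding Room. So (DName, DocID, Ward)⁺ = {Room, DName, DocID, PName, Ward}.
This closure contains every attribute of Patient1, so Patient1 ∩ Patient2 → Patient1. The join is lossless.

Yes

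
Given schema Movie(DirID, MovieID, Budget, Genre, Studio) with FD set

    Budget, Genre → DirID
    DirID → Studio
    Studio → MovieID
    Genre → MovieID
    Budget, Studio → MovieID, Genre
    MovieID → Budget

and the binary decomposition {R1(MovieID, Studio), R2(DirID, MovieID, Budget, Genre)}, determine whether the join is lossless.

No

Common attributes: R1 ∩ R2 = {MovieID}.
Closure of {MovieID}: MovieID → Budget applies, adding Budget. So (MovieID)⁺ = {MovieID, Budget}.
The closure contains neither all of R1 = {MovieID, Studio} nor all of R2 = {DirID, MovieID, Budget, Genre}, so the common attributes are not a superkey of either fragment. The join is lossy.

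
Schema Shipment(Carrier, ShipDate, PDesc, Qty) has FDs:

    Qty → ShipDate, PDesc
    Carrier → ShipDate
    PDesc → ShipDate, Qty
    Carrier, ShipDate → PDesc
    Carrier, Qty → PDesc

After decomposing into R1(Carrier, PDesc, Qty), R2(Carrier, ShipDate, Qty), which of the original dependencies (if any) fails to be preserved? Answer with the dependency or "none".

none

Qty → ShipDate, PDesc: restricted closure across fragments reaches ShipDate, PDesc.
Carrier → ShipDate lies within R2.
PDesc → ShipDate, Qty: restricted closure across fragments reaches ShipDate, Qty.
Carrier, ShipDate → PDesc: restricted closure across fragments reaches PDesc.
Carrier, Qty → PDesc lies within R1.
Every dependency is enforceable on the fragments, so the decomposition is dependency-preserving.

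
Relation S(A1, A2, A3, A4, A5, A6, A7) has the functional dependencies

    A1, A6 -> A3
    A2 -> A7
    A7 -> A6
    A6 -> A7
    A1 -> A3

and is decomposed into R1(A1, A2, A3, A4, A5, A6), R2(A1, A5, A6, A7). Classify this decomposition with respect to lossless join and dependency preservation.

Lossless test: (A1, A5, A6)⁺ = {A1, A3, A5, A6, A7}, which contains all of one fragment — lossless.
Dependency preservation: A2 → A7 is not contained in any single fragment, but the restricted closure of its left-hand side across the fragments still reaches the right-hand side; the remaining FDs each lie inside some fragment. All dependencies are preserved.

lossless and dependency-preserving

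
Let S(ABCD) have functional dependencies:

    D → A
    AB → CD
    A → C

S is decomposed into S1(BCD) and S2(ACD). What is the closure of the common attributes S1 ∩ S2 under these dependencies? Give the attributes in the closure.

S1 ∩ S2 = {CD}.
D → A applies, adding A
Closure: {ACD}.

ACD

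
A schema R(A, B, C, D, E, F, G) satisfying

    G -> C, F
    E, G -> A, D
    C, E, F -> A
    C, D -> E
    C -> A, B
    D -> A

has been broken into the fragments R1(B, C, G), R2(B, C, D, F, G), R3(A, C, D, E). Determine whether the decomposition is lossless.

Yes

Chase test. Columns are A, B, C, D, E, F, G; row i has aⱼ where attribute j ∈ Ri, else bᵢⱼ.
Initial tableau (one row per fragment):
  row 1: b11 a2 a3 b14 b15 b16 a7
  row 2: b21 a2 a3 a4 b25 a6 a7
  row 3: a1 b32 a3 a4 a5 b36 b37
Rows 1 and 2 agree on G; apply G→C, F and equate their C, F entries.
Rows 2 and 3 agree on C, D; apply C, D→E and equate their E entries.
Rows 1 and 2 agree on C; apply C→A, B and equate their A, B entries.
Rows 1 and 3 agree on C; apply C→A, B and equate their A, B entries.
Row 2 is now all distinguished symbols — the join is lossless.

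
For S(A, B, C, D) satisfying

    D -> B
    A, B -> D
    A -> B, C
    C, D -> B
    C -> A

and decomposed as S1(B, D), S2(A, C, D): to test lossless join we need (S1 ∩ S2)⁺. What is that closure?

B, D

S1 ∩ S2 = {D}.
D → B applies, adding B
Closure: {B, D}.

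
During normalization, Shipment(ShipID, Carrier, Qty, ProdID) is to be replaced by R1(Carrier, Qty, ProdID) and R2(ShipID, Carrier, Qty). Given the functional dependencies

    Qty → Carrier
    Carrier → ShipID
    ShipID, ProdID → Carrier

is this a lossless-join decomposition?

Yes

Common attributes: R1 ∩ R2 = {Carrier, Qty}.
Closure of {Carrier, Qty}: Carrier → ShipID applies, adding ShipID. So (Carrier, Qty)⁺ = {ShipID, Carrier, Qty}.
This closure contains every attribute of R2, so R1 ∩ R2 → R2. The join is lossless.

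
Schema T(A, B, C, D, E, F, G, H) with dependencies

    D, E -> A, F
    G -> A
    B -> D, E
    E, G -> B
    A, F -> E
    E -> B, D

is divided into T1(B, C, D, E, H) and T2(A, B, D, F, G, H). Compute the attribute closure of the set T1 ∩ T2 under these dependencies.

A, B, D, E, F, H

T1 ∩ T2 = {B, D, H}.
B → D, E applies, adding E
D, E → A, F applies, adding A, F
Closure: {A, B, D, E, F, H}.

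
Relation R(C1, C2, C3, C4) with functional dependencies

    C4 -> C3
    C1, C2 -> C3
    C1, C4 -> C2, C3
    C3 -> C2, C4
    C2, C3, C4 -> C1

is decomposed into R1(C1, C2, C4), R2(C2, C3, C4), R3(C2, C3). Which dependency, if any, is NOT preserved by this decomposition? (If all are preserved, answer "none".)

none

C4 → C3 lies within R2.
C1, C2 → C3: restricted closure across fragments reaches C3.
C1, C4 → C2, C3: restricted closure across fragments reaches C2, C3.
C3 → C2, C4 lies within R2.
C2, C3, C4 → C1: restricted closure across fragments reaches C1.
Every dependency is enforceable on the fragments, so the decomposition is dependency-preserving.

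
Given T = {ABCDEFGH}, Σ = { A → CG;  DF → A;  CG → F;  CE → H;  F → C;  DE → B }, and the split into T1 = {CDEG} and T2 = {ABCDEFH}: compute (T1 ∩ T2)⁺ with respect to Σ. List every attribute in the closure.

T1 ∩ T2 = {CDE}.
CE → H applies, adding H
DE → B applies, adding B
Closure: {BCDEH}.

BCDEH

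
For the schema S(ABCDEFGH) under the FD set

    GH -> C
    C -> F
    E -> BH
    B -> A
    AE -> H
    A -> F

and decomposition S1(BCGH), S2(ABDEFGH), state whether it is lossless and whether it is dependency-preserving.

Lossless test: (BGH)⁺ = {ABCFGH}, which contains all of one fragment — lossless.
Dependency preservation: the restricted closure of {C} across the fragments never reaches {F}, so C → F cannot be enforced without a join — not preserved.

lossless but not dependency-preserving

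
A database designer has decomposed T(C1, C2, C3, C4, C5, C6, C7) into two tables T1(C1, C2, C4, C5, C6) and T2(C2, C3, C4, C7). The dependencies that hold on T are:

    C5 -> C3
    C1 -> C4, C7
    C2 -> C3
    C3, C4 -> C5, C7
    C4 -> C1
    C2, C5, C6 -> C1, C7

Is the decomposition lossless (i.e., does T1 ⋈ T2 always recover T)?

Common attributes: T1 ∩ T2 = {C2, C4}.
Closure of {C2, C4}: C2 → C3 applies, adding C3; C3, C4 → C5, C7 applies, adding C5, C7; C4 → C1 applies, adding C1. So (C2, C4)⁺ = {C1, C2, C3, C4, C5, C7}.
This closure contains every attribute of T2, so T1 ∩ T2 → T2. The join is lossless.

Yes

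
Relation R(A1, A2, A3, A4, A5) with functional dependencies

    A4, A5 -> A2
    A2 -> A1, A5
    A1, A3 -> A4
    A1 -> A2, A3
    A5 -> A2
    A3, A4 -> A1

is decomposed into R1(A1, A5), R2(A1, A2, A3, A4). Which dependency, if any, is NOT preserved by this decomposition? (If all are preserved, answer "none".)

A4, A5 → A2: restricted closure across fragments reaches A2.
A2 → A1, A5: restricted closure across fragments reaches A1, A5.
A1, A3 → A4 lies within R2.
A1 → A2, A3 lies within R2.
A5 → A2: restricted closure across fragments reaches A2.
A3, A4 → A1 lies within R2.
Every dependency is enforceable on the fragments, so the decomposition is dependency-preserving.

none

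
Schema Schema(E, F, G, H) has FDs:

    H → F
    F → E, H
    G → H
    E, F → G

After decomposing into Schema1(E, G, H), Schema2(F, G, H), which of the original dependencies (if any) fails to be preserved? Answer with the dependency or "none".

H → F lies within Schema2.
F → E, H: restricted closure across fragments reaches E, H.
G → H lies within Schema1.
E, F → G: restricted closure across fragments reaches G.
Every dependency is enforceable on the fragments, so the decomposition is dependency-preserving.

none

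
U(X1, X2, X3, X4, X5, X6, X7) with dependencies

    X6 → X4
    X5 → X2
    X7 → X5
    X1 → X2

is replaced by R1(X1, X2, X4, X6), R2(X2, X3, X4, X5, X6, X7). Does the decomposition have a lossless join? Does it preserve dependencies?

lossy but dependency-preserving

Lossless test: (X2, X4, X6)⁺ = {X2, X4, X6}, which is a superkey of neither fragment — lossy.
Dependency preservation: every FD's attributes lie within a single fragment, so each can be enforced locally — preserved.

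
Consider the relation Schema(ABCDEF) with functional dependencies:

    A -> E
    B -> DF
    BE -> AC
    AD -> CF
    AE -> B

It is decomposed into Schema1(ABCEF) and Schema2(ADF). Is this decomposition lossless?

Yes

Common attributes: Schema1 ∩ Schema2 = {AF}.
Closure of {AF}: A → E applies, adding E; AE → B applies, adding B; B → DF applies, adding D; BE → AC applies, adding C. So (AF)⁺ = {ABCDEF}.
This closure contains every attribute of Schema1, so Schema1 ∩ Schema2 → Schema1. The join is lossless.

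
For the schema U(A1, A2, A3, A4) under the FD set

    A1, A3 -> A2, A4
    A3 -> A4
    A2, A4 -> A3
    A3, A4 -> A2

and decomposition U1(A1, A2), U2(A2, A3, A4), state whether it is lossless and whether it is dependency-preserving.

Lossless test: (A2)⁺ = {A2}, which is a superkey of neither fragment — lossy.
Dependency preservation: A1, A3 → A2, A4 is not contained in any single fragment, but the restricted closure of its left-hand side across the fragments still reaches the right-hand side; the remaining FDs each lie inside some fragment. All dependencies are preserved.

lossy but dependency-preserving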